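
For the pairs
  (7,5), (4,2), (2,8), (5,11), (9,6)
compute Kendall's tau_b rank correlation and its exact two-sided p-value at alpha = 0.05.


Step 1: Enumerate the 10 unordered pairs (i,j) with i<j and classify each by sign(x_j-x_i) * sign(y_j-y_i).
  (1,2):dx=-3,dy=-3->C; (1,3):dx=-5,dy=+3->D; (1,4):dx=-2,dy=+6->D; (1,5):dx=+2,dy=+1->C
  (2,3):dx=-2,dy=+6->D; (2,4):dx=+1,dy=+9->C; (2,5):dx=+5,dy=+4->C; (3,4):dx=+3,dy=+3->C
  (3,5):dx=+7,dy=-2->D; (4,5):dx=+4,dy=-5->D
Step 2: C = 5, D = 5, total pairs = 10.
Step 3: tau = (C - D)/(n(n-1)/2) = (5 - 5)/10 = 0.000000.
Step 4: Exact two-sided p-value (enumerate n! = 120 permutations of y under H0): p = 1.000000.
Step 5: alpha = 0.05. fail to reject H0.

tau_b = 0.0000 (C=5, D=5), p = 1.000000, fail to reject H0.


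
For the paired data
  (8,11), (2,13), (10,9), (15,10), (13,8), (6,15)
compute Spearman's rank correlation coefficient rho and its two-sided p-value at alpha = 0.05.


Step 1: Rank x and y separately (midranks; no ties here).
rank(x): 8->3, 2->1, 10->4, 15->6, 13->5, 6->2
rank(y): 11->4, 13->5, 9->2, 10->3, 8->1, 15->6
Step 2: d_i = R_x(i) - R_y(i); compute d_i^2.
  (3-4)^2=1, (1-5)^2=16, (4-2)^2=4, (6-3)^2=9, (5-1)^2=16, (2-6)^2=16
sum(d^2) = 62.
Step 3: rho = 1 - 6*62 / (6*(6^2 - 1)) = 1 - 372/210 = -0.771429.
Step 4: Under H0, t = rho * sqrt((n-2)/(1-rho^2)) = -2.4247 ~ t(4).
Step 5: Two-sided p-value from the t-distribution with 4 df = 0.072397.
Step 6: alpha = 0.05. fail to reject H0.

rho = -0.7714, p = 0.072397, fail to reject H0 at alpha = 0.05.


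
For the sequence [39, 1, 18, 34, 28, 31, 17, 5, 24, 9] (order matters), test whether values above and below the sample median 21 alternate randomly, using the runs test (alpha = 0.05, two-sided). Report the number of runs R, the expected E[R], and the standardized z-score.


Step 1: Compute median = 21; label A = above, B = below.
Labels in order: ABBAAABBAB  (n_A = 5, n_B = 5)
Step 2: Count runs R = 6.
Step 3: Under H0 (random ordering), E[R] = 2*n_A*n_B/(n_A+n_B) + 1 = 2*5*5/10 + 1 = 6.0000.
        Var[R] = 2*n_A*n_B*(2*n_A*n_B - n_A - n_B) / ((n_A+n_B)^2 * (n_A+n_B-1)) = 2000/900 = 2.2222.
        SD[R] = 1.4907.
Step 4: R = E[R], so z = 0 with no continuity correction.
Step 5: Two-sided p-value via normal approximation = 2*(1 - Phi(|z|)) = 1.000000.
Step 6: alpha = 0.05. fail to reject H0.

R = 6, z = 0.0000, p = 1.000000, fail to reject H0.


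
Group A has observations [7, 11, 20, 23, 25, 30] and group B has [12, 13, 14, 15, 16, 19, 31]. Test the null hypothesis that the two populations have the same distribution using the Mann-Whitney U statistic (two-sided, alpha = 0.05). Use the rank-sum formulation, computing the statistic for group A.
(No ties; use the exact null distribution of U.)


Step 1: Combine and sort all 13 observations; assign midranks.
sorted (value, group): (7,X), (11,X), (12,Y), (13,Y), (14,Y), (15,Y), (16,Y), (19,Y), (20,X), (23,X), (25,X), (30,X), (31,Y)
ranks: 7->1, 11->2, 12->3, 13->4, 14->5, 15->6, 16->7, 19->8, 20->9, 23->10, 25->11, 30->12, 31->13
Step 2: Rank sum for X: R1 = 1 + 2 + 9 + 10 + 11 + 12 = 45.
Step 3: U_X = R1 - n1(n1+1)/2 = 45 - 6*7/2 = 45 - 21 = 24.
       U_Y = n1*n2 - U_X = 42 - 24 = 18.
Step 4: No ties, so the exact null distribution of U (based on enumerating the C(13,6) = 1716 equally likely rank assignments) gives the two-sided p-value.
Step 5: p-value = 0.730769; compare to alpha = 0.05. fail to reject H0.

U_X = 24, p = 0.730769, fail to reject H0 at alpha = 0.05.


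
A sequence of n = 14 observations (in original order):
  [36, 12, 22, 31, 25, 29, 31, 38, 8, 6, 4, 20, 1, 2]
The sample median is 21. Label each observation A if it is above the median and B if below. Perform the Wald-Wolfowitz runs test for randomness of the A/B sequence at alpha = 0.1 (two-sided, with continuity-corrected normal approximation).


Step 1: Compute median = 21; label A = above, B = below.
Labels in order: ABAAAAAABBBBBB  (n_A = 7, n_B = 7)
Step 2: Count runs R = 4.
Step 3: Under H0 (random ordering), E[R] = 2*n_A*n_B/(n_A+n_B) + 1 = 2*7*7/14 + 1 = 8.0000.
        Var[R] = 2*n_A*n_B*(2*n_A*n_B - n_A - n_B) / ((n_A+n_B)^2 * (n_A+n_B-1)) = 8232/2548 = 3.2308.
        SD[R] = 1.7974.
Step 4: Continuity-corrected z = (R + 0.5 - E[R]) / SD[R] = (4 + 0.5 - 8.0000) / 1.7974 = -1.9472.
Step 5: Two-sided p-value via normal approximation = 2*(1 - Phi(|z|)) = 0.051508.
Step 6: alpha = 0.1. reject H0.

R = 4, z = -1.9472, p = 0.051508, reject H0.


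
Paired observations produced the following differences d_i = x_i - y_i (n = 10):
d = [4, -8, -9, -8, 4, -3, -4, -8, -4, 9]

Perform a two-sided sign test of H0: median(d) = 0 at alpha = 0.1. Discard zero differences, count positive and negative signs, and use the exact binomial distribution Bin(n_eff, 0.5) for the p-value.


Step 1: Discard zero differences. Original n = 10; n_eff = number of nonzero differences = 10.
Nonzero differences (with sign): +4, -8, -9, -8, +4, -3, -4, -8, -4, +9
Step 2: Count signs: positive = 3, negative = 7.
Step 3: Under H0: P(positive) = 0.5, so the number of positives S ~ Bin(10, 0.5).
Step 4: Two-sided exact p-value = sum of Bin(10,0.5) probabilities at or below the observed probability = 0.343750.
Step 5: alpha = 0.1. fail to reject H0.

n_eff = 10, pos = 3, neg = 7, p = 0.343750, fail to reject H0.


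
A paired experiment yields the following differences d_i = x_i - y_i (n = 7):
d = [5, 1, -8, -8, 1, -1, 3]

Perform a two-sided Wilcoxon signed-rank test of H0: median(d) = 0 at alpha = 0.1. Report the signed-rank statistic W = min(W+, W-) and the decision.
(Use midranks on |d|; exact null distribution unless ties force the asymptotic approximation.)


Step 1: Drop any zero differences (none here) and take |d_i|.
|d| = [5, 1, 8, 8, 1, 1, 3]
Step 2: Midrank |d_i| (ties get averaged ranks).
ranks: |5|->5, |1|->2, |8|->6.5, |8|->6.5, |1|->2, |1|->2, |3|->4
Step 3: Attach original signs; sum ranks with positive sign and with negative sign.
W+ = 5 + 2 + 2 + 4 = 13
W- = 6.5 + 6.5 + 2 = 15
(Check: W+ + W- = 28 should equal n(n+1)/2 = 28.)
Step 4: Test statistic W = min(W+, W-) = 13.
Step 5: Ties in |d|, so use the tie-corrected normal approximation.
        E[W] = n(n+1)/4 = 7*8/4 = 14.
        Tie groups: |d|=1 (t=3), |d|=8 (t=2); sum(t^3 - t) = 30.
        Var[W] = n(n+1)(2n+1)/24 - sum(t^3-t)/48 = 840/24 - 30/48 = 34.375.
        z = (W - E[W]) / sqrt(Var[W]) = (13 - 14) / 5.8630 = -0.1706.
        Two-sided p = 2*Phi(z) = 0.864569.
Step 6: alpha = 0.1. fail to reject H0.

W+ = 13, W- = 15, W = min = 13, p = 0.864569, fail to reject H0.


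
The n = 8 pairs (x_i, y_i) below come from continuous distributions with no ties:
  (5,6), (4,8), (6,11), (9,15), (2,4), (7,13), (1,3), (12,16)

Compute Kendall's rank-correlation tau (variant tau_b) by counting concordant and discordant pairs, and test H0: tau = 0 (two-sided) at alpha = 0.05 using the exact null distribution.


Step 1: Enumerate the 28 unordered pairs (i,j) with i<j and classify each by sign(x_j-x_i) * sign(y_j-y_i).
  (1,2):dx=-1,dy=+2->D; (1,3):dx=+1,dy=+5->C; (1,4):dx=+4,dy=+9->C; (1,5):dx=-3,dy=-2->C
  (1,6):dx=+2,dy=+7->C; (1,7):dx=-4,dy=-3->C; (1,8):dx=+7,dy=+10->C; (2,3):dx=+2,dy=+3->C
  (2,4):dx=+5,dy=+7->C; (2,5):dx=-2,dy=-4->C; (2,6):dx=+3,dy=+5->C; (2,7):dx=-3,dy=-5->C
  (2,8):dx=+8,dy=+8->C; (3,4):dx=+3,dy=+4->C; (3,5):dx=-4,dy=-7->C; (3,6):dx=+1,dy=+2->C
  (3,7):dx=-5,dy=-8->C; (3,8):dx=+6,dy=+5->C; (4,5):dx=-7,dy=-11->C; (4,6):dx=-2,dy=-2->C
  (4,7):dx=-8,dy=-12->C; (4,8):dx=+3,dy=+1->C; (5,6):dx=+5,dy=+9->C; (5,7):dx=-1,dy=-1->C
  (5,8):dx=+10,dy=+12->C; (6,7):dx=-6,dy=-10->C; (6,8):dx=+5,dy=+3->C; (7,8):dx=+11,dy=+13->C
Step 2: C = 27, D = 1, total pairs = 28.
Step 3: tau = (C - D)/(n(n-1)/2) = (27 - 1)/28 = 0.928571.
Step 4: Exact two-sided p-value (enumerate n! = 40320 permutations of y under H0): p = 0.000397.
Step 5: alpha = 0.05. reject H0.

tau_b = 0.9286 (C=27, D=1), p = 0.000397, reject H0.


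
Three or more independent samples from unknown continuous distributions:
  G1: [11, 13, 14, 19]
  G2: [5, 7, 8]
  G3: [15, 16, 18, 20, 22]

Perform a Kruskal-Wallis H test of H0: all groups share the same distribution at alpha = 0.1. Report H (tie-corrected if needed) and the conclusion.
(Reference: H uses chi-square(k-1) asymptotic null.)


Step 1: Combine all N = 12 observations and assign midranks.
sorted (value, group, rank): (5,G2,1), (7,G2,2), (8,G2,3), (11,G1,4), (13,G1,5), (14,G1,6), (15,G3,7), (16,G3,8), (18,G3,9), (19,G1,10), (20,G3,11), (22,G3,12)
Step 2: Sum ranks within each group.
R_1 = 25 (n_1 = 4)
R_2 = 6 (n_2 = 3)
R_3 = 47 (n_3 = 5)
Step 3: H = 12/(N(N+1)) * sum(R_i^2/n_i) - 3(N+1)
     = 12/(12*13) * (25^2/4 + 6^2/3 + 47^2/5) - 3*13
     = 0.076923 * 610.05 - 39
     = 7.926923.
Step 4: No ties, so H is used without correction.
Step 5: Under H0, H ~ chi^2(2); p-value = 0.018997.
Step 6: alpha = 0.1. reject H0.

H = 7.9269, df = 2, p = 0.018997, reject H0.


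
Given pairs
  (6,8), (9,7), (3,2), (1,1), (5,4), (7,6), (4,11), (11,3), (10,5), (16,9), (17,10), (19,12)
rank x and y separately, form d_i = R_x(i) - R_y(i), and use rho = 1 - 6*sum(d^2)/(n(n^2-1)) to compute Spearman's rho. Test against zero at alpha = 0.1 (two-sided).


Step 1: Rank x and y separately (midranks; no ties here).
rank(x): 6->5, 9->7, 3->2, 1->1, 5->4, 7->6, 4->3, 11->9, 10->8, 16->10, 17->11, 19->12
rank(y): 8->8, 7->7, 2->2, 1->1, 4->4, 6->6, 11->11, 3->3, 5->5, 9->9, 10->10, 12->12
Step 2: d_i = R_x(i) - R_y(i); compute d_i^2.
  (5-8)^2=9, (7-7)^2=0, (2-2)^2=0, (1-1)^2=0, (4-4)^2=0, (6-6)^2=0, (3-11)^2=64, (9-3)^2=36, (8-5)^2=9, (10-9)^2=1, (11-10)^2=1, (12-12)^2=0
sum(d^2) = 120.
Step 3: rho = 1 - 6*120 / (12*(12^2 - 1)) = 1 - 720/1716 = 0.580420.
Step 4: Under H0, t = rho * sqrt((n-2)/(1-rho^2)) = 2.2540 ~ t(10).
Step 5: Two-sided p-value from the t-distribution with 10 df = 0.047856.
Step 6: alpha = 0.1. reject H0.

rho = 0.5804, p = 0.047856, reject H0 at alpha = 0.1.


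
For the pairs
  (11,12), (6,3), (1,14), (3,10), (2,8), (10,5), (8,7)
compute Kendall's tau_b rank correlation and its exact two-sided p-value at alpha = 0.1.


Step 1: Enumerate the 21 unordered pairs (i,j) with i<j and classify each by sign(x_j-x_i) * sign(y_j-y_i).
  (1,2):dx=-5,dy=-9->C; (1,3):dx=-10,dy=+2->D; (1,4):dx=-8,dy=-2->C; (1,5):dx=-9,dy=-4->C
  (1,6):dx=-1,dy=-7->C; (1,7):dx=-3,dy=-5->C; (2,3):dx=-5,dy=+11->D; (2,4):dx=-3,dy=+7->D
  (2,5):dx=-4,dy=+5->D; (2,6):dx=+4,dy=+2->C; (2,7):dx=+2,dy=+4->C; (3,4):dx=+2,dy=-4->D
  (3,5):dx=+1,dy=-6->D; (3,6):dx=+9,dy=-9->D; (3,7):dx=+7,dy=-7->D; (4,5):dx=-1,dy=-2->C
  (4,6):dx=+7,dy=-5->D; (4,7):dx=+5,dy=-3->D; (5,6):dx=+8,dy=-3->D; (5,7):dx=+6,dy=-1->D
  (6,7):dx=-2,dy=+2->D
Step 2: C = 8, D = 13, total pairs = 21.
Step 3: tau = (C - D)/(n(n-1)/2) = (8 - 13)/21 = -0.238095.
Step 4: Exact two-sided p-value (enumerate n! = 5040 permutations of y under H0): p = 0.561905.
Step 5: alpha = 0.1. fail to reject H0.

tau_b = -0.2381 (C=8, D=13), p = 0.561905, fail to reject H0.


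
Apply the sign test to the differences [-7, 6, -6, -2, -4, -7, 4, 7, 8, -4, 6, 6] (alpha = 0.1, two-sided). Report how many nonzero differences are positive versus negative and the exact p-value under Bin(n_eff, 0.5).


Step 1: Discard zero differences. Original n = 12; n_eff = number of nonzero differences = 12.
Nonzero differences (with sign): -7, +6, -6, -2, -4, -7, +4, +7, +8, -4, +6, +6
Step 2: Count signs: positive = 6, negative = 6.
Step 3: Under H0: P(positive) = 0.5, so the number of positives S ~ Bin(12, 0.5).
Step 4: Two-sided exact p-value = sum of Bin(12,0.5) probabilities at or below the observed probability = 1.000000.
Step 5: alpha = 0.1. fail to reject H0.

n_eff = 12, pos = 6, neg = 6, p = 1.000000, fail to reject H0.


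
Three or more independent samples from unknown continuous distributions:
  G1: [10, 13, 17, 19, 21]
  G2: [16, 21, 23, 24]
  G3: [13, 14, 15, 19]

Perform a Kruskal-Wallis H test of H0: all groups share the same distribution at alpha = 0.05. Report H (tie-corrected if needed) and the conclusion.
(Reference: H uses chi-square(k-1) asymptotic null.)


Step 1: Combine all N = 13 observations and assign midranks.
sorted (value, group, rank): (10,G1,1), (13,G1,2.5), (13,G3,2.5), (14,G3,4), (15,G3,5), (16,G2,6), (17,G1,7), (19,G1,8.5), (19,G3,8.5), (21,G1,10.5), (21,G2,10.5), (23,G2,12), (24,G2,13)
Step 2: Sum ranks within each group.
R_1 = 29.5 (n_1 = 5)
R_2 = 41.5 (n_2 = 4)
R_3 = 20 (n_3 = 4)
Step 3: H = 12/(N(N+1)) * sum(R_i^2/n_i) - 3(N+1)
     = 12/(13*14) * (29.5^2/5 + 41.5^2/4 + 20^2/4) - 3*14
     = 0.065934 * 704.612 - 42
     = 4.457967.
Step 4: Ties present; correction factor C = 1 - 18/(13^3 - 13) = 0.991758. Corrected H = 4.457967 / 0.991758 = 4.495014.
Step 5: Under H0, H ~ chi^2(2); p-value = 0.105662.
Step 6: alpha = 0.05. fail to reject H0.

H = 4.4950, df = 2, p = 0.105662, fail to reject H0.


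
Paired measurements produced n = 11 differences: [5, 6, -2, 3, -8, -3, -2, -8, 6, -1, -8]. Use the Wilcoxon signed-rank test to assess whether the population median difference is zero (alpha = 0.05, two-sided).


Step 1: Drop any zero differences (none here) and take |d_i|.
|d| = [5, 6, 2, 3, 8, 3, 2, 8, 6, 1, 8]
Step 2: Midrank |d_i| (ties get averaged ranks).
ranks: |5|->6, |6|->7.5, |2|->2.5, |3|->4.5, |8|->10, |3|->4.5, |2|->2.5, |8|->10, |6|->7.5, |1|->1, |8|->10
Step 3: Attach original signs; sum ranks with positive sign and with negative sign.
W+ = 6 + 7.5 + 4.5 + 7.5 = 25.5
W- = 2.5 + 10 + 4.5 + 2.5 + 10 + 1 + 10 = 40.5
(Check: W+ + W- = 66 should equal n(n+1)/2 = 66.)
Step 4: Test statistic W = min(W+, W-) = 25.5.
Step 5: Ties in |d|, so use the tie-corrected normal approximation.
        E[W] = n(n+1)/4 = 11*12/4 = 33.
        Tie groups: |d|=2 (t=2), |d|=3 (t=2), |d|=6 (t=2), |d|=8 (t=3); sum(t^3 - t) = 42.
        Var[W] = n(n+1)(2n+1)/24 - sum(t^3-t)/48 = 3036/24 - 42/48 = 125.625.
        z = (W - E[W]) / sqrt(Var[W]) = (25.5 - 33) / 11.2083 = -0.6691.
        Two-sided p = 2*Phi(z) = 0.503400.
Step 6: alpha = 0.05. fail to reject H0.

W+ = 25.5, W- = 40.5, W = min = 25.5, p = 0.503400, fail to reject H0.


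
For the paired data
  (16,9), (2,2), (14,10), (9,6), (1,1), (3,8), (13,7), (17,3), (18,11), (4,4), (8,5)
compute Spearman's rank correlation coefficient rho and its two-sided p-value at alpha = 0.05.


Step 1: Rank x and y separately (midranks; no ties here).
rank(x): 16->9, 2->2, 14->8, 9->6, 1->1, 3->3, 13->7, 17->10, 18->11, 4->4, 8->5
rank(y): 9->9, 2->2, 10->10, 6->6, 1->1, 8->8, 7->7, 3->3, 11->11, 4->4, 5->5
Step 2: d_i = R_x(i) - R_y(i); compute d_i^2.
  (9-9)^2=0, (2-2)^2=0, (8-10)^2=4, (6-6)^2=0, (1-1)^2=0, (3-8)^2=25, (7-7)^2=0, (10-3)^2=49, (11-11)^2=0, (4-4)^2=0, (5-5)^2=0
sum(d^2) = 78.
Step 3: rho = 1 - 6*78 / (11*(11^2 - 1)) = 1 - 468/1320 = 0.645455.
Step 4: Under H0, t = rho * sqrt((n-2)/(1-rho^2)) = 2.5352 ~ t(9).
Step 5: Two-sided p-value from the t-distribution with 9 df = 0.031963.
Step 6: alpha = 0.05. reject H0.

rho = 0.6455, p = 0.031963, reject H0 at alpha = 0.05.


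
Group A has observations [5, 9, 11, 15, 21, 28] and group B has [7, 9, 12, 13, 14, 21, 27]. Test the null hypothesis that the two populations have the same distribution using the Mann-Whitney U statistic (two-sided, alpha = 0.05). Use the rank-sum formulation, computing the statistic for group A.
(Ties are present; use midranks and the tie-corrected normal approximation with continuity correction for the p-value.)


Step 1: Combine and sort all 13 observations; assign midranks.
sorted (value, group): (5,X), (7,Y), (9,X), (9,Y), (11,X), (12,Y), (13,Y), (14,Y), (15,X), (21,X), (21,Y), (27,Y), (28,X)
ranks: 5->1, 7->2, 9->3.5, 9->3.5, 11->5, 12->6, 13->7, 14->8, 15->9, 21->10.5, 21->10.5, 27->12, 28->13
Step 2: Rank sum for X: R1 = 1 + 3.5 + 5 + 9 + 10.5 + 13 = 42.
Step 3: U_X = R1 - n1(n1+1)/2 = 42 - 6*7/2 = 42 - 21 = 21.
       U_Y = n1*n2 - U_X = 42 - 21 = 21.
Step 4: Ties are present, so use the tie-corrected normal approximation (with continuity correction) for the p-value.
Step 5: p-value = 1.000000; compare to alpha = 0.05. fail to reject H0.

U_X = 21, p = 1.000000, fail to reject H0 at alpha = 0.05.


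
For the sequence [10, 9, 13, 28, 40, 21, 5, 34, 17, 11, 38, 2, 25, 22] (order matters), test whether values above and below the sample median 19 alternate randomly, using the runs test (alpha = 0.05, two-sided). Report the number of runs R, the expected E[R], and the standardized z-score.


Step 1: Compute median = 19; label A = above, B = below.
Labels in order: BBBAAABABBABAA  (n_A = 7, n_B = 7)
Step 2: Count runs R = 8.
Step 3: Under H0 (random ordering), E[R] = 2*n_A*n_B/(n_A+n_B) + 1 = 2*7*7/14 + 1 = 8.0000.
        Var[R] = 2*n_A*n_B*(2*n_A*n_B - n_A - n_B) / ((n_A+n_B)^2 * (n_A+n_B-1)) = 8232/2548 = 3.2308.
        SD[R] = 1.7974.
Step 4: R = E[R], so z = 0 with no continuity correction.
Step 5: Two-sided p-value via normal approximation = 2*(1 - Phi(|z|)) = 1.000000.
Step 6: alpha = 0.05. fail to reject H0.

R = 8, z = 0.0000, p = 1.000000, fail to reject H0.


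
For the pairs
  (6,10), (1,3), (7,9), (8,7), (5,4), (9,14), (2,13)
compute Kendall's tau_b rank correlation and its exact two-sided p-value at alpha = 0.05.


Step 1: Enumerate the 21 unordered pairs (i,j) with i<j and classify each by sign(x_j-x_i) * sign(y_j-y_i).
  (1,2):dx=-5,dy=-7->C; (1,3):dx=+1,dy=-1->D; (1,4):dx=+2,dy=-3->D; (1,5):dx=-1,dy=-6->C
  (1,6):dx=+3,dy=+4->C; (1,7):dx=-4,dy=+3->D; (2,3):dx=+6,dy=+6->C; (2,4):dx=+7,dy=+4->C
  (2,5):dx=+4,dy=+1->C; (2,6):dx=+8,dy=+11->C; (2,7):dx=+1,dy=+10->C; (3,4):dx=+1,dy=-2->D
  (3,5):dx=-2,dy=-5->C; (3,6):dx=+2,dy=+5->C; (3,7):dx=-5,dy=+4->D; (4,5):dx=-3,dy=-3->C
  (4,6):dx=+1,dy=+7->C; (4,7):dx=-6,dy=+6->D; (5,6):dx=+4,dy=+10->C; (5,7):dx=-3,dy=+9->D
  (6,7):dx=-7,dy=-1->C
Step 2: C = 14, D = 7, total pairs = 21.
Step 3: tau = (C - D)/(n(n-1)/2) = (14 - 7)/21 = 0.333333.
Step 4: Exact two-sided p-value (enumerate n! = 5040 permutations of y under H0): p = 0.381349.
Step 5: alpha = 0.05. fail to reject H0.

tau_b = 0.3333 (C=14, D=7), p = 0.381349, fail to reject H0.


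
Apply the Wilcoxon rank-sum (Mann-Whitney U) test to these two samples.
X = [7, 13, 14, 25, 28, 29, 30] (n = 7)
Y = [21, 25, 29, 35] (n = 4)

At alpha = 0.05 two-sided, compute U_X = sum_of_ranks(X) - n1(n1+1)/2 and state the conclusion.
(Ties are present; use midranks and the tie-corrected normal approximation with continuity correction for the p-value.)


Step 1: Combine and sort all 11 observations; assign midranks.
sorted (value, group): (7,X), (13,X), (14,X), (21,Y), (25,X), (25,Y), (28,X), (29,X), (29,Y), (30,X), (35,Y)
ranks: 7->1, 13->2, 14->3, 21->4, 25->5.5, 25->5.5, 28->7, 29->8.5, 29->8.5, 30->10, 35->11
Step 2: Rank sum for X: R1 = 1 + 2 + 3 + 5.5 + 7 + 8.5 + 10 = 37.
Step 3: U_X = R1 - n1(n1+1)/2 = 37 - 7*8/2 = 37 - 28 = 9.
       U_Y = n1*n2 - U_X = 28 - 9 = 19.
Step 4: Ties are present, so use the tie-corrected normal approximation (with continuity correction) for the p-value.
Step 5: p-value = 0.392932; compare to alpha = 0.05. fail to reject H0.

U_X = 9, p = 0.392932, fail to reject H0 at alpha = 0.05.


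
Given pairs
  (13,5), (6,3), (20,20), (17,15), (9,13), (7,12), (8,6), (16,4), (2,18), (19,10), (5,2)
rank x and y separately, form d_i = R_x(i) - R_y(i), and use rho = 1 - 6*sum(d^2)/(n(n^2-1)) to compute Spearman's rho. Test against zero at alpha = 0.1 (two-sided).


Step 1: Rank x and y separately (midranks; no ties here).
rank(x): 13->7, 6->3, 20->11, 17->9, 9->6, 7->4, 8->5, 16->8, 2->1, 19->10, 5->2
rank(y): 5->4, 3->2, 20->11, 15->9, 13->8, 12->7, 6->5, 4->3, 18->10, 10->6, 2->1
Step 2: d_i = R_x(i) - R_y(i); compute d_i^2.
  (7-4)^2=9, (3-2)^2=1, (11-11)^2=0, (9-9)^2=0, (6-8)^2=4, (4-7)^2=9, (5-5)^2=0, (8-3)^2=25, (1-10)^2=81, (10-6)^2=16, (2-1)^2=1
sum(d^2) = 146.
Step 3: rho = 1 - 6*146 / (11*(11^2 - 1)) = 1 - 876/1320 = 0.336364.
Step 4: Under H0, t = rho * sqrt((n-2)/(1-rho^2)) = 1.0715 ~ t(9).
Step 5: Two-sided p-value from the t-distribution with 9 df = 0.311824.
Step 6: alpha = 0.1. fail to reject H0.

rho = 0.3364, p = 0.311824, fail to reject H0 at alpha = 0.1.


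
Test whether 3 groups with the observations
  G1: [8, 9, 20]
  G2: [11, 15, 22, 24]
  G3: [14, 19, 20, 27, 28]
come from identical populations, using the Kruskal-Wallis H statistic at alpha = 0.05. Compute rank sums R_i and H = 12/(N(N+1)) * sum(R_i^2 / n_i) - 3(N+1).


Step 1: Combine all N = 12 observations and assign midranks.
sorted (value, group, rank): (8,G1,1), (9,G1,2), (11,G2,3), (14,G3,4), (15,G2,5), (19,G3,6), (20,G1,7.5), (20,G3,7.5), (22,G2,9), (24,G2,10), (27,G3,11), (28,G3,12)
Step 2: Sum ranks within each group.
R_1 = 10.5 (n_1 = 3)
R_2 = 27 (n_2 = 4)
R_3 = 40.5 (n_3 = 5)
Step 3: H = 12/(N(N+1)) * sum(R_i^2/n_i) - 3(N+1)
     = 12/(12*13) * (10.5^2/3 + 27^2/4 + 40.5^2/5) - 3*13
     = 0.076923 * 547.05 - 39
     = 3.080769.
Step 4: Ties present; correction factor C = 1 - 6/(12^3 - 12) = 0.996503. Corrected H = 3.080769 / 0.996503 = 3.091579.
Step 5: Under H0, H ~ chi^2(2); p-value = 0.213144.
Step 6: alpha = 0.05. fail to reject H0.

H = 3.0916, df = 2, p = 0.213144, fail to reject H0.


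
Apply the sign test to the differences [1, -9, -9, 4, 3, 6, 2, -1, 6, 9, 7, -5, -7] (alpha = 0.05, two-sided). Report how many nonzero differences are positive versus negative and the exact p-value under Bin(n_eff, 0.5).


Step 1: Discard zero differences. Original n = 13; n_eff = number of nonzero differences = 13.
Nonzero differences (with sign): +1, -9, -9, +4, +3, +6, +2, -1, +6, +9, +7, -5, -7
Step 2: Count signs: positive = 8, negative = 5.
Step 3: Under H0: P(positive) = 0.5, so the number of positives S ~ Bin(13, 0.5).
Step 4: Two-sided exact p-value = sum of Bin(13,0.5) probabilities at or below the observed probability = 0.581055.
Step 5: alpha = 0.05. fail to reject H0.

n_eff = 13, pos = 8, neg = 5, p = 0.581055, fail to reject H0.


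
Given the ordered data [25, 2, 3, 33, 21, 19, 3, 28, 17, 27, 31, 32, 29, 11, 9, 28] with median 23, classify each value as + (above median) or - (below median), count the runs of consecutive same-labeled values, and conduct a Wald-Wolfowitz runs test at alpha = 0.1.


Step 1: Compute median = 23; label A = above, B = below.
Labels in order: ABBABBBABAAAABBA  (n_A = 8, n_B = 8)
Step 2: Count runs R = 9.
Step 3: Under H0 (random ordering), E[R] = 2*n_A*n_B/(n_A+n_B) + 1 = 2*8*8/16 + 1 = 9.0000.
        Var[R] = 2*n_A*n_B*(2*n_A*n_B - n_A - n_B) / ((n_A+n_B)^2 * (n_A+n_B-1)) = 14336/3840 = 3.7333.
        SD[R] = 1.9322.
Step 4: R = E[R], so z = 0 with no continuity correction.
Step 5: Two-sided p-value via normal approximation = 2*(1 - Phi(|z|)) = 1.000000.
Step 6: alpha = 0.1. fail to reject H0.

R = 9, z = 0.0000, p = 1.000000, fail to reject H0.


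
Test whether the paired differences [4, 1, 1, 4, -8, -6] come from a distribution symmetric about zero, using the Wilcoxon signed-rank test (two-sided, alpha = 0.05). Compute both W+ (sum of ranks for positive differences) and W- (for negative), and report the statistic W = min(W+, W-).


Step 1: Drop any zero differences (none here) and take |d_i|.
|d| = [4, 1, 1, 4, 8, 6]
Step 2: Midrank |d_i| (ties get averaged ranks).
ranks: |4|->3.5, |1|->1.5, |1|->1.5, |4|->3.5, |8|->6, |6|->5
Step 3: Attach original signs; sum ranks with positive sign and with negative sign.
W+ = 3.5 + 1.5 + 1.5 + 3.5 = 10
W- = 6 + 5 = 11
(Check: W+ + W- = 21 should equal n(n+1)/2 = 21.)
Step 4: Test statistic W = min(W+, W-) = 10.
Step 5: Ties in |d|, so use the tie-corrected normal approximation.
        E[W] = n(n+1)/4 = 6*7/4 = 10.5.
        Tie groups: |d|=1 (t=2), |d|=4 (t=2); sum(t^3 - t) = 12.
        Var[W] = n(n+1)(2n+1)/24 - sum(t^3-t)/48 = 546/24 - 12/48 = 22.5.
        z = (W - E[W]) / sqrt(Var[W]) = (10 - 10.5) / 4.7434 = -0.1054.
        Two-sided p = 2*Phi(z) = 0.916051.
Step 6: alpha = 0.05. fail to reject H0.

W+ = 10, W- = 11, W = min = 10, p = 0.916051, fail to reject H0.


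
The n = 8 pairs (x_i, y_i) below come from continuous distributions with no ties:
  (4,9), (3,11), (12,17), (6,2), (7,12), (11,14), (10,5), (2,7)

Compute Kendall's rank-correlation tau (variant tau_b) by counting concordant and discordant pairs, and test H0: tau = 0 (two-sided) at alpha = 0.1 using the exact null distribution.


Step 1: Enumerate the 28 unordered pairs (i,j) with i<j and classify each by sign(x_j-x_i) * sign(y_j-y_i).
  (1,2):dx=-1,dy=+2->D; (1,3):dx=+8,dy=+8->C; (1,4):dx=+2,dy=-7->D; (1,5):dx=+3,dy=+3->C
  (1,6):dx=+7,dy=+5->C; (1,7):dx=+6,dy=-4->D; (1,8):dx=-2,dy=-2->C; (2,3):dx=+9,dy=+6->C
  (2,4):dx=+3,dy=-9->D; (2,5):dx=+4,dy=+1->C; (2,6):dx=+8,dy=+3->C; (2,7):dx=+7,dy=-6->D
  (2,8):dx=-1,dy=-4->C; (3,4):dx=-6,dy=-15->C; (3,5):dx=-5,dy=-5->C; (3,6):dx=-1,dy=-3->C
  (3,7):dx=-2,dy=-12->C; (3,8):dx=-10,dy=-10->C; (4,5):dx=+1,dy=+10->C; (4,6):dx=+5,dy=+12->C
  (4,7):dx=+4,dy=+3->C; (4,8):dx=-4,dy=+5->D; (5,6):dx=+4,dy=+2->C; (5,7):dx=+3,dy=-7->D
  (5,8):dx=-5,dy=-5->C; (6,7):dx=-1,dy=-9->C; (6,8):dx=-9,dy=-7->C; (7,8):dx=-8,dy=+2->D
Step 2: C = 20, D = 8, total pairs = 28.
Step 3: tau = (C - D)/(n(n-1)/2) = (20 - 8)/28 = 0.428571.
Step 4: Exact two-sided p-value (enumerate n! = 40320 permutations of y under H0): p = 0.178869.
Step 5: alpha = 0.1. fail to reject H0.

tau_b = 0.4286 (C=20, D=8), p = 0.178869, fail to reject H0.


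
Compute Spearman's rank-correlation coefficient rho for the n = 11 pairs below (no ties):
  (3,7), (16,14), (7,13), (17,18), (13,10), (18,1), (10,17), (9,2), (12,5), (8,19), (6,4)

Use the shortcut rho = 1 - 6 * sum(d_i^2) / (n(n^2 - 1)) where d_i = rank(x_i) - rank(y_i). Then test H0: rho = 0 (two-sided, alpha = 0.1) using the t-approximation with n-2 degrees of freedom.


Step 1: Rank x and y separately (midranks; no ties here).
rank(x): 3->1, 16->9, 7->3, 17->10, 13->8, 18->11, 10->6, 9->5, 12->7, 8->4, 6->2
rank(y): 7->5, 14->8, 13->7, 18->10, 10->6, 1->1, 17->9, 2->2, 5->4, 19->11, 4->3
Step 2: d_i = R_x(i) - R_y(i); compute d_i^2.
  (1-5)^2=16, (9-8)^2=1, (3-7)^2=16, (10-10)^2=0, (8-6)^2=4, (11-1)^2=100, (6-9)^2=9, (5-2)^2=9, (7-4)^2=9, (4-11)^2=49, (2-3)^2=1
sum(d^2) = 214.
Step 3: rho = 1 - 6*214 / (11*(11^2 - 1)) = 1 - 1284/1320 = 0.027273.
Step 4: Under H0, t = rho * sqrt((n-2)/(1-rho^2)) = 0.0818 ~ t(9).
Step 5: Two-sided p-value from the t-distribution with 9 df = 0.936558.
Step 6: alpha = 0.1. fail to reject H0.

rho = 0.0273, p = 0.936558, fail to reject H0 at alpha = 0.1.


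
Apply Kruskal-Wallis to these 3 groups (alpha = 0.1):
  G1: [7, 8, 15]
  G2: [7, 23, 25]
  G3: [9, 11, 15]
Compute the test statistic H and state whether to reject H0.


Step 1: Combine all N = 9 observations and assign midranks.
sorted (value, group, rank): (7,G1,1.5), (7,G2,1.5), (8,G1,3), (9,G3,4), (11,G3,5), (15,G1,6.5), (15,G3,6.5), (23,G2,8), (25,G2,9)
Step 2: Sum ranks within each group.
R_1 = 11 (n_1 = 3)
R_2 = 18.5 (n_2 = 3)
R_3 = 15.5 (n_3 = 3)
Step 3: H = 12/(N(N+1)) * sum(R_i^2/n_i) - 3(N+1)
     = 12/(9*10) * (11^2/3 + 18.5^2/3 + 15.5^2/3) - 3*10
     = 0.133333 * 234.5 - 30
     = 1.266667.
Step 4: Ties present; correction factor C = 1 - 12/(9^3 - 9) = 0.983333. Corrected H = 1.266667 / 0.983333 = 1.288136.
Step 5: Under H0, H ~ chi^2(2); p-value = 0.525152.
Step 6: alpha = 0.1. fail to reject H0.

H = 1.2881, df = 2, p = 0.525152, fail to reject H0.


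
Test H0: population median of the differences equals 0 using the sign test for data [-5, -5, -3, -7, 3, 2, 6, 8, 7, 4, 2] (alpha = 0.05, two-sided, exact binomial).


Step 1: Discard zero differences. Original n = 11; n_eff = number of nonzero differences = 11.
Nonzero differences (with sign): -5, -5, -3, -7, +3, +2, +6, +8, +7, +4, +2
Step 2: Count signs: positive = 7, negative = 4.
Step 3: Under H0: P(positive) = 0.5, so the number of positives S ~ Bin(11, 0.5).
Step 4: Two-sided exact p-value = sum of Bin(11,0.5) probabilities at or below the observed probability = 0.548828.
Step 5: alpha = 0.05. fail to reject H0.

n_eff = 11, pos = 7, neg = 4, p = 0.548828, fail to reject H0.


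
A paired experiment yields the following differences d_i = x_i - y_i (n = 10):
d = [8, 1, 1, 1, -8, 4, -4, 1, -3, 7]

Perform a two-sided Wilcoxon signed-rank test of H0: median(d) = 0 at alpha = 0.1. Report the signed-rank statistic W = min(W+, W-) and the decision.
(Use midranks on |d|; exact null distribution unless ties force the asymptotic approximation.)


Step 1: Drop any zero differences (none here) and take |d_i|.
|d| = [8, 1, 1, 1, 8, 4, 4, 1, 3, 7]
Step 2: Midrank |d_i| (ties get averaged ranks).
ranks: |8|->9.5, |1|->2.5, |1|->2.5, |1|->2.5, |8|->9.5, |4|->6.5, |4|->6.5, |1|->2.5, |3|->5, |7|->8
Step 3: Attach original signs; sum ranks with positive sign and with negative sign.
W+ = 9.5 + 2.5 + 2.5 + 2.5 + 6.5 + 2.5 + 8 = 34
W- = 9.5 + 6.5 + 5 = 21
(Check: W+ + W- = 55 should equal n(n+1)/2 = 55.)
Step 4: Test statistic W = min(W+, W-) = 21.
Step 5: Ties in |d|, so use the tie-corrected normal approximation.
        E[W] = n(n+1)/4 = 10*11/4 = 27.5.
        Tie groups: |d|=1 (t=4), |d|=4 (t=2), |d|=8 (t=2); sum(t^3 - t) = 72.
        Var[W] = n(n+1)(2n+1)/24 - sum(t^3-t)/48 = 2310/24 - 72/48 = 94.75.
        z = (W - E[W]) / sqrt(Var[W]) = (21 - 27.5) / 9.7340 = -0.6678.
        Two-sided p = 2*Phi(z) = 0.504284.
Step 6: alpha = 0.1. fail to reject H0.

W+ = 34, W- = 21, W = min = 21, p = 0.504284, fail to reject H0.


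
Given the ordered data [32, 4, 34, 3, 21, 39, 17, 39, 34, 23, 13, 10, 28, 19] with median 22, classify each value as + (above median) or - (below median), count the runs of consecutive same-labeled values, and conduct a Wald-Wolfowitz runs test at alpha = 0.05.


Step 1: Compute median = 22; label A = above, B = below.
Labels in order: ABABBABAAABBAB  (n_A = 7, n_B = 7)
Step 2: Count runs R = 10.
Step 3: Under H0 (random ordering), E[R] = 2*n_A*n_B/(n_A+n_B) + 1 = 2*7*7/14 + 1 = 8.0000.
        Var[R] = 2*n_A*n_B*(2*n_A*n_B - n_A - n_B) / ((n_A+n_B)^2 * (n_A+n_B-1)) = 8232/2548 = 3.2308.
        SD[R] = 1.7974.
Step 4: Continuity-corrected z = (R - 0.5 - E[R]) / SD[R] = (10 - 0.5 - 8.0000) / 1.7974 = 0.8345.
Step 5: Two-sided p-value via normal approximation = 2*(1 - Phi(|z|)) = 0.403986.
Step 6: alpha = 0.05. fail to reject H0.

R = 10, z = 0.8345, p = 0.403986, fail to reject H0.


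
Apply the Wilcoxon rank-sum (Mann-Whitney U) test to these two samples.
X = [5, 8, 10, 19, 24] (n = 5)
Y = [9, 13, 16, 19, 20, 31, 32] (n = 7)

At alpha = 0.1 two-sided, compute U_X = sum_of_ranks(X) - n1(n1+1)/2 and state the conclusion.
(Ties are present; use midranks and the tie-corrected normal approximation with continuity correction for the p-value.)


Step 1: Combine and sort all 12 observations; assign midranks.
sorted (value, group): (5,X), (8,X), (9,Y), (10,X), (13,Y), (16,Y), (19,X), (19,Y), (20,Y), (24,X), (31,Y), (32,Y)
ranks: 5->1, 8->2, 9->3, 10->4, 13->5, 16->6, 19->7.5, 19->7.5, 20->9, 24->10, 31->11, 32->12
Step 2: Rank sum for X: R1 = 1 + 2 + 4 + 7.5 + 10 = 24.5.
Step 3: U_X = R1 - n1(n1+1)/2 = 24.5 - 5*6/2 = 24.5 - 15 = 9.5.
       U_Y = n1*n2 - U_X = 35 - 9.5 = 25.5.
Step 4: Ties are present, so use the tie-corrected normal approximation (with continuity correction) for the p-value.
Step 5: p-value = 0.222415; compare to alpha = 0.1. fail to reject H0.

U_X = 9.5, p = 0.222415, fail to reject H0 at alpha = 0.1.


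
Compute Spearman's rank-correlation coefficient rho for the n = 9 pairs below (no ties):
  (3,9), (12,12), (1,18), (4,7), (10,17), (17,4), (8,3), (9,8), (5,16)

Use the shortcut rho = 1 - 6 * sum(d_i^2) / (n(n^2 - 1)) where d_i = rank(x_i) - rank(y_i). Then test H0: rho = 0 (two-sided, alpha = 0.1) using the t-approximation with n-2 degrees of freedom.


Step 1: Rank x and y separately (midranks; no ties here).
rank(x): 3->2, 12->8, 1->1, 4->3, 10->7, 17->9, 8->5, 9->6, 5->4
rank(y): 9->5, 12->6, 18->9, 7->3, 17->8, 4->2, 3->1, 8->4, 16->7
Step 2: d_i = R_x(i) - R_y(i); compute d_i^2.
  (2-5)^2=9, (8-6)^2=4, (1-9)^2=64, (3-3)^2=0, (7-8)^2=1, (9-2)^2=49, (5-1)^2=16, (6-4)^2=4, (4-7)^2=9
sum(d^2) = 156.
Step 3: rho = 1 - 6*156 / (9*(9^2 - 1)) = 1 - 936/720 = -0.300000.
Step 4: Under H0, t = rho * sqrt((n-2)/(1-rho^2)) = -0.8321 ~ t(7).
Step 5: Two-sided p-value from the t-distribution with 7 df = 0.432845.
Step 6: alpha = 0.1. fail to reject H0.

rho = -0.3000, p = 0.432845, fail to reject H0 at alpha = 0.1.


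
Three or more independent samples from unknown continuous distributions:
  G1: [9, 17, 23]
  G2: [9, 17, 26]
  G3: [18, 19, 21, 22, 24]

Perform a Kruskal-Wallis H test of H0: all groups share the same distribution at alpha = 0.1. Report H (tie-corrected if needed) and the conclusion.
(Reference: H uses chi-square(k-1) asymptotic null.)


Step 1: Combine all N = 11 observations and assign midranks.
sorted (value, group, rank): (9,G1,1.5), (9,G2,1.5), (17,G1,3.5), (17,G2,3.5), (18,G3,5), (19,G3,6), (21,G3,7), (22,G3,8), (23,G1,9), (24,G3,10), (26,G2,11)
Step 2: Sum ranks within each group.
R_1 = 14 (n_1 = 3)
R_2 = 16 (n_2 = 3)
R_3 = 36 (n_3 = 5)
Step 3: H = 12/(N(N+1)) * sum(R_i^2/n_i) - 3(N+1)
     = 12/(11*12) * (14^2/3 + 16^2/3 + 36^2/5) - 3*12
     = 0.090909 * 409.867 - 36
     = 1.260606.
Step 4: Ties present; correction factor C = 1 - 12/(11^3 - 11) = 0.990909. Corrected H = 1.260606 / 0.990909 = 1.272171.
Step 5: Under H0, H ~ chi^2(2); p-value = 0.529360.
Step 6: alpha = 0.1. fail to reject H0.

H = 1.2722, df = 2, p = 0.529360, fail to reject H0.


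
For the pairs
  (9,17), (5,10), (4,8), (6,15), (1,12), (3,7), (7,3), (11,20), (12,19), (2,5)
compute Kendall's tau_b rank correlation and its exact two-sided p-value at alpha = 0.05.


Step 1: Enumerate the 45 unordered pairs (i,j) with i<j and classify each by sign(x_j-x_i) * sign(y_j-y_i).
  (1,2):dx=-4,dy=-7->C; (1,3):dx=-5,dy=-9->C; (1,4):dx=-3,dy=-2->C; (1,5):dx=-8,dy=-5->C
  (1,6):dx=-6,dy=-10->C; (1,7):dx=-2,dy=-14->C; (1,8):dx=+2,dy=+3->C; (1,9):dx=+3,dy=+2->C
  (1,10):dx=-7,dy=-12->C; (2,3):dx=-1,dy=-2->C; (2,4):dx=+1,dy=+5->C; (2,5):dx=-4,dy=+2->D
  (2,6):dx=-2,dy=-3->C; (2,7):dx=+2,dy=-7->D; (2,8):dx=+6,dy=+10->C; (2,9):dx=+7,dy=+9->C
  (2,10):dx=-3,dy=-5->C; (3,4):dx=+2,dy=+7->C; (3,5):dx=-3,dy=+4->D; (3,6):dx=-1,dy=-1->C
  (3,7):dx=+3,dy=-5->D; (3,8):dx=+7,dy=+12->C; (3,9):dx=+8,dy=+11->C; (3,10):dx=-2,dy=-3->C
  (4,5):dx=-5,dy=-3->C; (4,6):dx=-3,dy=-8->C; (4,7):dx=+1,dy=-12->D; (4,8):dx=+5,dy=+5->C
  (4,9):dx=+6,dy=+4->C; (4,10):dx=-4,dy=-10->C; (5,6):dx=+2,dy=-5->D; (5,7):dx=+6,dy=-9->D
  (5,8):dx=+10,dy=+8->C; (5,9):dx=+11,dy=+7->C; (5,10):dx=+1,dy=-7->D; (6,7):dx=+4,dy=-4->D
  (6,8):dx=+8,dy=+13->C; (6,9):dx=+9,dy=+12->C; (6,10):dx=-1,dy=-2->C; (7,8):dx=+4,dy=+17->C
  (7,9):dx=+5,dy=+16->C; (7,10):dx=-5,dy=+2->D; (8,9):dx=+1,dy=-1->D; (8,10):dx=-9,dy=-15->C
  (9,10):dx=-10,dy=-14->C
Step 2: C = 34, D = 11, total pairs = 45.
Step 3: tau = (C - D)/(n(n-1)/2) = (34 - 11)/45 = 0.511111.
Step 4: Exact two-sided p-value (enumerate n! = 3628800 permutations of y under H0): p = 0.046623.
Step 5: alpha = 0.05. reject H0.

tau_b = 0.5111 (C=34, D=11), p = 0.046623, reject H0.


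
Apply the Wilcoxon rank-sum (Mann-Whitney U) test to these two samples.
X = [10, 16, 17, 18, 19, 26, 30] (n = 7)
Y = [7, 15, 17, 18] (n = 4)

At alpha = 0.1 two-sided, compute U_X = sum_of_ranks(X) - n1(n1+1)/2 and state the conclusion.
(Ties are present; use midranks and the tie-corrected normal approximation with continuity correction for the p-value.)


Step 1: Combine and sort all 11 observations; assign midranks.
sorted (value, group): (7,Y), (10,X), (15,Y), (16,X), (17,X), (17,Y), (18,X), (18,Y), (19,X), (26,X), (30,X)
ranks: 7->1, 10->2, 15->3, 16->4, 17->5.5, 17->5.5, 18->7.5, 18->7.5, 19->9, 26->10, 30->11
Step 2: Rank sum for X: R1 = 2 + 4 + 5.5 + 7.5 + 9 + 10 + 11 = 49.
Step 3: U_X = R1 - n1(n1+1)/2 = 49 - 7*8/2 = 49 - 28 = 21.
       U_Y = n1*n2 - U_X = 28 - 21 = 7.
Step 4: Ties are present, so use the tie-corrected normal approximation (with continuity correction) for the p-value.
Step 5: p-value = 0.217200; compare to alpha = 0.1. fail to reject H0.

U_X = 21, p = 0.217200, fail to reject H0 at alpha = 0.1.


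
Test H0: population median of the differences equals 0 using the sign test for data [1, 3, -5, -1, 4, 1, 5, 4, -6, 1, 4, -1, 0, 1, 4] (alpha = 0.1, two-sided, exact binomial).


Step 1: Discard zero differences. Original n = 15; n_eff = number of nonzero differences = 14.
Nonzero differences (with sign): +1, +3, -5, -1, +4, +1, +5, +4, -6, +1, +4, -1, +1, +4
Step 2: Count signs: positive = 10, negative = 4.
Step 3: Under H0: P(positive) = 0.5, so the number of positives S ~ Bin(14, 0.5).
Step 4: Two-sided exact p-value = sum of Bin(14,0.5) probabilities at or below the observed probability = 0.179565.
Step 5: alpha = 0.1. fail to reject H0.

n_eff = 14, pos = 10, neg = 4, p = 0.179565, fail to reject H0.


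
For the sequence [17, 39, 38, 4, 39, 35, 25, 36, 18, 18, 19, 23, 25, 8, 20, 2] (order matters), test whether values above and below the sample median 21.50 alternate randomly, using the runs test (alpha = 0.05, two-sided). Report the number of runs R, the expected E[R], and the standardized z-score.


Step 1: Compute median = 21.50; label A = above, B = below.
Labels in order: BAABAAAABBBAABBB  (n_A = 8, n_B = 8)
Step 2: Count runs R = 7.
Step 3: Under H0 (random ordering), E[R] = 2*n_A*n_B/(n_A+n_B) + 1 = 2*8*8/16 + 1 = 9.0000.
        Var[R] = 2*n_A*n_B*(2*n_A*n_B - n_A - n_B) / ((n_A+n_B)^2 * (n_A+n_B-1)) = 14336/3840 = 3.7333.
        SD[R] = 1.9322.
Step 4: Continuity-corrected z = (R + 0.5 - E[R]) / SD[R] = (7 + 0.5 - 9.0000) / 1.9322 = -0.7763.
Step 5: Two-sided p-value via normal approximation = 2*(1 - Phi(|z|)) = 0.437558.
Step 6: alpha = 0.05. fail to reject H0.

R = 7, z = -0.7763, p = 0.437558, fail to reject H0.


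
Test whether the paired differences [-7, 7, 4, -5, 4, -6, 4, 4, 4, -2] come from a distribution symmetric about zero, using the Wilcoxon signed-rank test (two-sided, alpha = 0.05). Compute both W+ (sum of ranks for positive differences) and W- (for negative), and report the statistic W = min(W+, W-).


Step 1: Drop any zero differences (none here) and take |d_i|.
|d| = [7, 7, 4, 5, 4, 6, 4, 4, 4, 2]
Step 2: Midrank |d_i| (ties get averaged ranks).
ranks: |7|->9.5, |7|->9.5, |4|->4, |5|->7, |4|->4, |6|->8, |4|->4, |4|->4, |4|->4, |2|->1
Step 3: Attach original signs; sum ranks with positive sign and with negative sign.
W+ = 9.5 + 4 + 4 + 4 + 4 + 4 = 29.5
W- = 9.5 + 7 + 8 + 1 = 25.5
(Check: W+ + W- = 55 should equal n(n+1)/2 = 55.)
Step 4: Test statistic W = min(W+, W-) = 25.5.
Step 5: Ties in |d|, so use the tie-corrected normal approximation.
        E[W] = n(n+1)/4 = 10*11/4 = 27.5.
        Tie groups: |d|=4 (t=5), |d|=7 (t=2); sum(t^3 - t) = 126.
        Var[W] = n(n+1)(2n+1)/24 - sum(t^3-t)/48 = 2310/24 - 126/48 = 93.625.
        z = (W - E[W]) / sqrt(Var[W]) = (25.5 - 27.5) / 9.6760 = -0.2067.
        Two-sided p = 2*Phi(z) = 0.836247.
Step 6: alpha = 0.05. fail to reject H0.

W+ = 29.5, W- = 25.5, W = min = 25.5, p = 0.836247, fail to reject H0.


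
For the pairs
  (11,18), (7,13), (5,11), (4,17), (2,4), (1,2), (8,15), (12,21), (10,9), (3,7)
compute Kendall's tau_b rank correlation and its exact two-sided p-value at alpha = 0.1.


Step 1: Enumerate the 45 unordered pairs (i,j) with i<j and classify each by sign(x_j-x_i) * sign(y_j-y_i).
  (1,2):dx=-4,dy=-5->C; (1,3):dx=-6,dy=-7->C; (1,4):dx=-7,dy=-1->C; (1,5):dx=-9,dy=-14->C
  (1,6):dx=-10,dy=-16->C; (1,7):dx=-3,dy=-3->C; (1,8):dx=+1,dy=+3->C; (1,9):dx=-1,dy=-9->C
  (1,10):dx=-8,dy=-11->C; (2,3):dx=-2,dy=-2->C; (2,4):dx=-3,dy=+4->D; (2,5):dx=-5,dy=-9->C
  (2,6):dx=-6,dy=-11->C; (2,7):dx=+1,dy=+2->C; (2,8):dx=+5,dy=+8->C; (2,9):dx=+3,dy=-4->D
  (2,10):dx=-4,dy=-6->C; (3,4):dx=-1,dy=+6->D; (3,5):dx=-3,dy=-7->C; (3,6):dx=-4,dy=-9->C
  (3,7):dx=+3,dy=+4->C; (3,8):dx=+7,dy=+10->C; (3,9):dx=+5,dy=-2->D; (3,10):dx=-2,dy=-4->C
  (4,5):dx=-2,dy=-13->C; (4,6):dx=-3,dy=-15->C; (4,7):dx=+4,dy=-2->D; (4,8):dx=+8,dy=+4->C
  (4,9):dx=+6,dy=-8->D; (4,10):dx=-1,dy=-10->C; (5,6):dx=-1,dy=-2->C; (5,7):dx=+6,dy=+11->C
  (5,8):dx=+10,dy=+17->C; (5,9):dx=+8,dy=+5->C; (5,10):dx=+1,dy=+3->C; (6,7):dx=+7,dy=+13->C
  (6,8):dx=+11,dy=+19->C; (6,9):dx=+9,dy=+7->C; (6,10):dx=+2,dy=+5->C; (7,8):dx=+4,dy=+6->C
  (7,9):dx=+2,dy=-6->D; (7,10):dx=-5,dy=-8->C; (8,9):dx=-2,dy=-12->C; (8,10):dx=-9,dy=-14->C
  (9,10):dx=-7,dy=-2->C
Step 2: C = 38, D = 7, total pairs = 45.
Step 3: tau = (C - D)/(n(n-1)/2) = (38 - 7)/45 = 0.688889.
Step 4: Exact two-sided p-value (enumerate n! = 3628800 permutations of y under H0): p = 0.004687.
Step 5: alpha = 0.1. reject H0.

tau_b = 0.6889 (C=38, D=7), p = 0.004687, reject H0.
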